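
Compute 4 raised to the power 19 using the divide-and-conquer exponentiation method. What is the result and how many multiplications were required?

Computing 4^19 by squaring (build up from 4^1; each line after the first costs one multiplication):

4^1 = 4
4^2 = (4^1)^2 = 4^2 = 16
4^4 = (4^2)^2 = 16^2 = 256
4^8 = (4^4)^2 = 256^2 = 65536
4^9 = 4 * 4^8 = 4 * 65536 = 262144
4^18 = (4^9)^2 = 262144^2 = 68719476736
4^19 = 4 * 4^18 = 4 * 68719476736 = 274877906944

Result: 274877906944
Multiplications needed: 6 (6 lines after 4^1)

4^19 = 274877906944. Using exponentiation by squaring, this requires 6 multiplications. The key idea: if the exponent is even, square the half-power; if odd, multiply by the base once.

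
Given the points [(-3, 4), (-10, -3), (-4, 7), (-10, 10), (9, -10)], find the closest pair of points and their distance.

Computing all pairwise distances among 5 points:

d((-3, 4), (-10, -3)) = 9.8995
d((-3, 4), (-4, 7)) = 3.1623 <-- minimum
d((-3, 4), (-10, 10)) = 9.2195
d((-3, 4), (9, -10)) = 18.4391
d((-10, -3), (-4, 7)) = 11.6619
d((-10, -3), (-10, 10)) = 13.0
d((-10, -3), (9, -10)) = 20.2485
d((-4, 7), (-10, 10)) = 6.7082
d((-4, 7), (9, -10)) = 21.4009
d((-10, 10), (9, -10)) = 27.5862

Closest pair: (-3, 4) and (-4, 7) with distance 3.1623

The closest pair is (-3, 4) and (-4, 7) with Euclidean distance 3.1623. For 5 points, brute-force pairwise comparison is shown above. For large n, the divide-and-conquer algorithm (sort by x, recurse on halves, check the dividing strip) achieves O(n log n).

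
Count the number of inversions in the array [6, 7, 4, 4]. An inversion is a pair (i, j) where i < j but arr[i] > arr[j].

Finding inversions in [6, 7, 4, 4]:

(0, 2): arr[0]=6 > arr[2]=4
(0, 3): arr[0]=6 > arr[3]=4
(1, 2): arr[1]=7 > arr[2]=4
(1, 3): arr[1]=7 > arr[3]=4

Total inversions: 4

The array has 4 inversion(s): (0,2), (0,3), (1,2), (1,3). Each pair (i,j) satisfies i < j and arr[i] > arr[j].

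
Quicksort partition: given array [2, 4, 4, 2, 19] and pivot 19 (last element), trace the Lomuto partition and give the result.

Lomuto partition with pivot = 19:

Initial array: [2, 4, 4, 2, 19]

arr[0]=2 <= 19: swap with position 0, array becomes [2, 4, 4, 2, 19]
arr[1]=4 <= 19: swap with position 1, array becomes [2, 4, 4, 2, 19]
arr[2]=4 <= 19: swap with position 2, array becomes [2, 4, 4, 2, 19]
arr[3]=2 <= 19: swap with position 3, array becomes [2, 4, 4, 2, 19]

Place pivot at position 4: [2, 4, 4, 2, 19]
Pivot position: 4

After partitioning with pivot 19, the array becomes [2, 4, 4, 2, 19]. The pivot is placed at index 4. All elements to the left of the pivot are <= 19, and all elements to the right are > 19.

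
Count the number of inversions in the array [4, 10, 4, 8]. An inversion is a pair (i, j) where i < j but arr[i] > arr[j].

Finding inversions in [4, 10, 4, 8]:

(1, 2): arr[1]=10 > arr[2]=4
(1, 3): arr[1]=10 > arr[3]=8

Total inversions: 2

The array has 2 inversion(s): (1,2), (1,3). Each pair (i,j) satisfies i < j and arr[i] > arr[j].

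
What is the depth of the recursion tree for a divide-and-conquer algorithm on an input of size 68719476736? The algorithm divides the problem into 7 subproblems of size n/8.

For divide and conquer with division factor 8:

Problem sizes at each level:
Level 0: 68719476736
Level 1: 8589934592
Level 2: 1073741824
Level 3: 134217728
Level 4: 16777216
Level 5: 2097152
Level 6: 262144
Level 7: 32768
Level 8: 4096
Level 9: 512
Level 10: 64
Level 11: 8
Level 12: 1

The root is level 0 and the size-1 base case is level 12 (the tree spans levels 0 through 12, i.e. 13 levels counting the root), so the depth is the number of divisions: log_8(68719476736) = 12

The recursion tree depth is log_8(68719476736) = 12. At each level, the problem size is divided by 8, so it takes 12 divisions to reduce to a base case of size 1. The algorithm makes 7 recursive calls at each level.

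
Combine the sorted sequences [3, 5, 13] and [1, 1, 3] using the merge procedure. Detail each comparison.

Merging process:

Compare 3 vs 1: take 1 from right. Merged: [1]
Compare 3 vs 1: take 1 from right. Merged: [1, 1]
Compare 3 vs 3: take 3 from left. Merged: [1, 1, 3]
Compare 5 vs 3: take 3 from right. Merged: [1, 1, 3, 3]
Append remaining from left: [5, 13]. Merged: [1, 1, 3, 3, 5, 13]

Final merged array: [1, 1, 3, 3, 5, 13]
Total comparisons: 4

The merged array is [1, 1, 3, 3, 5, 13], requiring 4 comparisons. The merge step runs in O(n) time where n is the total number of elements.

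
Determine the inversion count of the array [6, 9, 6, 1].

Finding inversions in [6, 9, 6, 1]:

(0, 3): arr[0]=6 > arr[3]=1
(1, 2): arr[1]=9 > arr[2]=6
(1, 3): arr[1]=9 > arr[3]=1
(2, 3): arr[2]=6 > arr[3]=1

Total inversions: 4

The array has 4 inversion(s): (0,3), (1,2), (1,3), (2,3). Each pair (i,j) satisfies i < j and arr[i] > arr[j].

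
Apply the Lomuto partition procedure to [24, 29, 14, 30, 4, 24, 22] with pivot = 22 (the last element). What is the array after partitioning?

Lomuto partition with pivot = 22:

Initial array: [24, 29, 14, 30, 4, 24, 22]

arr[0]=24 > 22: no swap
arr[1]=29 > 22: no swap
arr[2]=14 <= 22: swap with position 0, array becomes [14, 29, 24, 30, 4, 24, 22]
arr[3]=30 > 22: no swap
arr[4]=4 <= 22: swap with position 1, array becomes [14, 4, 24, 30, 29, 24, 22]
arr[5]=24 > 22: no swap

Place pivot at position 2: [14, 4, 22, 30, 29, 24, 24]
Pivot position: 2

After partitioning with pivot 22, the array becomes [14, 4, 22, 30, 29, 24, 24]. The pivot is placed at index 2. All elements to the left of the pivot are <= 22, and all elements to the right are > 22.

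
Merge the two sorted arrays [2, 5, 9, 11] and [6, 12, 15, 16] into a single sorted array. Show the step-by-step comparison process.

Merging process:

Compare 2 vs 6: take 2 from left. Merged: [2]
Compare 5 vs 6: take 5 from left. Merged: [2, 5]
Compare 9 vs 6: take 6 from right. Merged: [2, 5, 6]
Compare 9 vs 12: take 9 from left. Merged: [2, 5, 6, 9]
Compare 11 vs 12: take 11 from left. Merged: [2, 5, 6, 9, 11]
Append remaining from right: [12, 15, 16]. Merged: [2, 5, 6, 9, 11, 12, 15, 16]

Final merged array: [2, 5, 6, 9, 11, 12, 15, 16]
Total comparisons: 5

The merged array is [2, 5, 6, 9, 11, 12, 15, 16], requiring 5 comparisons. The merge step runs in O(n) time where n is the total number of elements.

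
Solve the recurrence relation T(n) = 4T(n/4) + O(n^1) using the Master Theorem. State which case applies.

Master Theorem for T(n) = 4T(n/4) + O(n^1):

a = 4, b = 4, c = 1
log_b(a) = log_4(4) = 1.0000

Case 2: c = 1 = log_4(4) = 1.0000
T(n) = O(n^1 log n) = O(n log n)

For T(n) = 4T(n/4) + O(n^1): log_4(4) = 1.0000. This is Case 2 of the Master Theorem (c = log_b(a), equal work at all levels), giving O(n log n).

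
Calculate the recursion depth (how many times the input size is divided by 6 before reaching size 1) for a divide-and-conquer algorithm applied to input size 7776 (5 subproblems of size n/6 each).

For divide and conquer with division factor 6:

Problem sizes at each level:
Level 0: 7776
Level 1: 1296
Level 2: 216
Level 3: 36
Level 4: 6
Level 5: 1

The root is level 0 and the size-1 base case is level 5 (the tree spans levels 0 through 5, i.e. 6 levels counting the root), so the depth is the number of divisions: log_6(7776) = 5

The recursion tree depth is log_6(7776) = 5. At each level, the problem size is divided by 6, so it takes 5 divisions to reduce to a base case of size 1. The algorithm makes 5 recursive calls at each level.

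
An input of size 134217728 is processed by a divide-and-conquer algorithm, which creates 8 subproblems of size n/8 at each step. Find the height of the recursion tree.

For divide and conquer with division factor 8:

Problem sizes at each level:
Level 0: 134217728
Level 1: 16777216
Level 2: 2097152
Level 3: 262144
Level 4: 32768
Level 5: 4096
Level 6: 512
Level 7: 64
Level 8: 8
Level 9: 1

The root is level 0 and the size-1 base case is level 9 (the tree spans levels 0 through 9, i.e. 10 levels counting the root), so the depth is the number of divisions: log_8(134217728) = 9

The recursion tree depth is log_8(134217728) = 9. At each level, the problem size is divided by 8, so it takes 9 divisions to reduce to a base case of size 1. The algorithm makes 8 recursive calls at each level.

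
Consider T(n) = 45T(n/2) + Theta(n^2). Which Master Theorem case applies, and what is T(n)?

Master Theorem for T(n) = 45T(n/2) + O(n^2):

a = 45, b = 2, c = 2
log_b(a) = log_2(45) = 5.4919

Case 1: c = 2 < log_2(45) = 5.4919
T(n) = O(n^(log_2 45))

For T(n) = 45T(n/2) + O(n^2): log_2(45) = 5.4919. This is Case 1 of the Master Theorem (c < log_b(a), work dominated by leaves), giving O(n^(log_2 45)).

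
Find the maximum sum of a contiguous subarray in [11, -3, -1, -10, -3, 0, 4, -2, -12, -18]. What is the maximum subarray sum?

Using Kadane's algorithm on [11, -3, -1, -10, -3, 0, 4, -2, -12, -18]:

Scanning through the array:
Position 1 (value -3): max_ending_here = 8, max_so_far = 11
Position 2 (value -1): max_ending_here = 7, max_so_far = 11
Position 3 (value -10): max_ending_here = -3, max_so_far = 11
Position 4 (value -3): max_ending_here = -3, max_so_far = 11
Position 5 (value 0): max_ending_here = 0, max_so_far = 11
Position 6 (value 4): max_ending_here = 4, max_so_far = 11
Position 7 (value -2): max_ending_here = 2, max_so_far = 11
Position 8 (value -12): max_ending_here = -10, max_so_far = 11
Position 9 (value -18): max_ending_here = -18, max_so_far = 11

Maximum subarray: [11]
Maximum sum: 11

The maximum subarray is [11] with sum 11. This subarray runs from index 0 to index 0.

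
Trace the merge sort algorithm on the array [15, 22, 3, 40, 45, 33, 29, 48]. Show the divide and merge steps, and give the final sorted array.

Merge sort trace:

Split: [15, 22, 3, 40, 45, 33, 29, 48] -> [15, 22, 3, 40] and [45, 33, 29, 48]
  Split: [15, 22, 3, 40] -> [15, 22] and [3, 40]
    Split: [15, 22] -> [15] and [22]
    Merge: [15] + [22] -> [15, 22]
    Split: [3, 40] -> [3] and [40]
    Merge: [3] + [40] -> [3, 40]
  Merge: [15, 22] + [3, 40] -> [3, 15, 22, 40]
  Split: [45, 33, 29, 48] -> [45, 33] and [29, 48]
    Split: [45, 33] -> [45] and [33]
    Merge: [45] + [33] -> [33, 45]
    Split: [29, 48] -> [29] and [48]
    Merge: [29] + [48] -> [29, 48]
  Merge: [33, 45] + [29, 48] -> [29, 33, 45, 48]
Merge: [3, 15, 22, 40] + [29, 33, 45, 48] -> [3, 15, 22, 29, 33, 40, 45, 48]

Final sorted array: [3, 15, 22, 29, 33, 40, 45, 48]

The merge sort proceeds by recursively splitting the array and merging sorted halves.
After all merges, the sorted array is [3, 15, 22, 29, 33, 40, 45, 48].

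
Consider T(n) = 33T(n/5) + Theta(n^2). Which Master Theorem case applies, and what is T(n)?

Master Theorem for T(n) = 33T(n/5) + O(n^2):

a = 33, b = 5, c = 2
log_b(a) = log_5(33) = 2.1725

Case 1: c = 2 < log_5(33) = 2.1725
T(n) = O(n^(log_5 33))

For T(n) = 33T(n/5) + O(n^2): log_5(33) = 2.1725. This is Case 1 of the Master Theorem (c < log_b(a), work dominated by leaves), giving O(n^(log_5 33)).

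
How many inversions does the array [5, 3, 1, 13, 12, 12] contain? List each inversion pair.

Finding inversions in [5, 3, 1, 13, 12, 12]:

(0, 1): arr[0]=5 > arr[1]=3
(0, 2): arr[0]=5 > arr[2]=1
(1, 2): arr[1]=3 > arr[2]=1
(3, 4): arr[3]=13 > arr[4]=12
(3, 5): arr[3]=13 > arr[5]=12

Total inversions: 5

The array has 5 inversion(s): (0,1), (0,2), (1,2), (3,4), (3,5). Each pair (i,j) satisfies i < j and arr[i] > arr[j].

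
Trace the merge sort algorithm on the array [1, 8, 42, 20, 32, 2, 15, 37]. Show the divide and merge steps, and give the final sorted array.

Merge sort trace:

Split: [1, 8, 42, 20, 32, 2, 15, 37] -> [1, 8, 42, 20] and [32, 2, 15, 37]
  Split: [1, 8, 42, 20] -> [1, 8] and [42, 20]
    Split: [1, 8] -> [1] and [8]
    Merge: [1] + [8] -> [1, 8]
    Split: [42, 20] -> [42] and [20]
    Merge: [42] + [20] -> [20, 42]
  Merge: [1, 8] + [20, 42] -> [1, 8, 20, 42]
  Split: [32, 2, 15, 37] -> [32, 2] and [15, 37]
    Split: [32, 2] -> [32] and [2]
    Merge: [32] + [2] -> [2, 32]
    Split: [15, 37] -> [15] and [37]
    Merge: [15] + [37] -> [15, 37]
  Merge: [2, 32] + [15, 37] -> [2, 15, 32, 37]
Merge: [1, 8, 20, 42] + [2, 15, 32, 37] -> [1, 2, 8, 15, 20, 32, 37, 42]

Final sorted array: [1, 2, 8, 15, 20, 32, 37, 42]

The merge sort proceeds by recursively splitting the array and merging sorted halves.
After all merges, the sorted array is [1, 2, 8, 15, 20, 32, 37, 42].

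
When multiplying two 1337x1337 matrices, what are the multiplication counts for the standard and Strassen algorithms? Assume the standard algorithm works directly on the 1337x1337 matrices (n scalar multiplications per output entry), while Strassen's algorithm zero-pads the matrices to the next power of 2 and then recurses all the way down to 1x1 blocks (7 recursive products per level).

Matrix multiplication for 1337x1337 matrices:

Strassen's algorithm requires power-of-2 dimensions. Pad 1337x1337 to 2048x2048 (next power of 2).

Standard algorithm: 1337^3 = 2389979753 multiplications
Strassen's algorithm: 7^(log2(2048)) = 7^11 = 1977326743 multiplications
Savings: 2389979753 - 1977326743 = 412653010 multiplications

Standard: 2389979753 multiplications (1337^3). Strassen: 1977326743 multiplications (7^11, after padding to 2048x2048). Strassen reduces 8 recursive multiplications to 7 at each level.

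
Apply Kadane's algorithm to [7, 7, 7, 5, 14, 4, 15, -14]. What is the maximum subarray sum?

Using Kadane's algorithm on [7, 7, 7, 5, 14, 4, 15, -14]:

Scanning through the array:
Position 1 (value 7): max_ending_here = 14, max_so_far = 14
Position 2 (value 7): max_ending_here = 21, max_so_far = 21
Position 3 (value 5): max_ending_here = 26, max_so_far = 26
Position 4 (value 14): max_ending_here = 40, max_so_far = 40
Position 5 (value 4): max_ending_here = 44, max_so_far = 44
Position 6 (value 15): max_ending_here = 59, max_so_far = 59
Position 7 (value -14): max_ending_here = 45, max_so_far = 59

Maximum subarray: [7, 7, 7, 5, 14, 4, 15]
Maximum sum: 59

The maximum subarray is [7, 7, 7, 5, 14, 4, 15] with sum 59. This subarray runs from index 0 to index 6.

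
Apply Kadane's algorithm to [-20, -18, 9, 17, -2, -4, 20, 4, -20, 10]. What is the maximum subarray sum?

Using Kadane's algorithm on [-20, -18, 9, 17, -2, -4, 20, 4, -20, 10]:

Scanning through the array:
Position 1 (value -18): max_ending_here = -18, max_so_far = -18
Position 2 (value 9): max_ending_here = 9, max_so_far = 9
Position 3 (value 17): max_ending_here = 26, max_so_far = 26
Position 4 (value -2): max_ending_here = 24, max_so_far = 26
Position 5 (value -4): max_ending_here = 20, max_so_far = 26
Position 6 (value 20): max_ending_here = 40, max_so_far = 40
Position 7 (value 4): max_ending_here = 44, max_so_far = 44
Position 8 (value -20): max_ending_here = 24, max_so_far = 44
Position 9 (value 10): max_ending_here = 34, max_so_far = 44

Maximum subarray: [9, 17, -2, -4, 20, 4]
Maximum sum: 44

The maximum subarray is [9, 17, -2, -4, 20, 4] with sum 44. This subarray runs from index 2 to index 7.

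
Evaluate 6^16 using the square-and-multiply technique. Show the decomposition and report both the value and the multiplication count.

Computing 6^16 by squaring (build up from 6^1; each line after the first costs one multiplication):

6^1 = 6
6^2 = (6^1)^2 = 6^2 = 36
6^4 = (6^2)^2 = 36^2 = 1296
6^8 = (6^4)^2 = 1296^2 = 1679616
6^16 = (6^8)^2 = 1679616^2 = 2821109907456

Result: 2821109907456
Multiplications needed: 4 (4 lines after 6^1)

6^16 = 2821109907456. Using exponentiation by squaring, this requires 4 multiplications. The key idea: if the exponent is even, square the half-power; if odd, multiply by the base once.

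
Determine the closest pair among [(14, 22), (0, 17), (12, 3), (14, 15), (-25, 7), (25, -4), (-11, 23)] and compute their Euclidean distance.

Computing all pairwise distances among 7 points:

d((14, 22), (0, 17)) = 14.8661
d((14, 22), (12, 3)) = 19.105
d((14, 22), (14, 15)) = 7.0 <-- minimum
d((14, 22), (-25, 7)) = 41.7852
d((14, 22), (25, -4)) = 28.2312
d((14, 22), (-11, 23)) = 25.02
d((0, 17), (12, 3)) = 18.4391
d((0, 17), (14, 15)) = 14.1421
d((0, 17), (-25, 7)) = 26.9258
d((0, 17), (25, -4)) = 32.6497
d((0, 17), (-11, 23)) = 12.53
d((12, 3), (14, 15)) = 12.1655
d((12, 3), (-25, 7)) = 37.2156
d((12, 3), (25, -4)) = 14.7648
d((12, 3), (-11, 23)) = 30.4795
d((14, 15), (-25, 7)) = 39.8121
d((14, 15), (25, -4)) = 21.9545
d((14, 15), (-11, 23)) = 26.2488
d((-25, 7), (25, -4)) = 51.1957
d((-25, 7), (-11, 23)) = 21.2603
d((25, -4), (-11, 23)) = 45.0

Closest pair: (14, 22) and (14, 15) with distance 7.0

The closest pair is (14, 22) and (14, 15) with Euclidean distance 7.0. For 7 points, brute-force pairwise comparison is shown above. For large n, the divide-and-conquer algorithm (sort by x, recurse on halves, check the dividing strip) achieves O(n log n).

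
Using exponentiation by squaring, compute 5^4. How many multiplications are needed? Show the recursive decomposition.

Computing 5^4 by squaring (build up from 5^1; each line after the first costs one multiplication):

5^1 = 5
5^2 = (5^1)^2 = 5^2 = 25
5^4 = (5^2)^2 = 25^2 = 625

Result: 625
Multiplications needed: 2 (2 lines after 5^1)

5^4 = 625. Using exponentiation by squaring, this requires 2 multiplications. The key idea: if the exponent is even, square the half-power; if odd, multiply by the base once.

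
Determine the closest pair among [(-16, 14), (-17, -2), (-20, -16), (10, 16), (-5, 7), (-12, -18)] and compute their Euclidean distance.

Computing all pairwise distances among 6 points:

d((-16, 14), (-17, -2)) = 16.0312
d((-16, 14), (-20, -16)) = 30.2655
d((-16, 14), (10, 16)) = 26.0768
d((-16, 14), (-5, 7)) = 13.0384
d((-16, 14), (-12, -18)) = 32.249
d((-17, -2), (-20, -16)) = 14.3178
d((-17, -2), (10, 16)) = 32.45
d((-17, -2), (-5, 7)) = 15.0
d((-17, -2), (-12, -18)) = 16.7631
d((-20, -16), (10, 16)) = 43.8634
d((-20, -16), (-5, 7)) = 27.4591
d((-20, -16), (-12, -18)) = 8.2462 <-- minimum
d((10, 16), (-5, 7)) = 17.4929
d((10, 16), (-12, -18)) = 40.4969
d((-5, 7), (-12, -18)) = 25.9615

Closest pair: (-20, -16) and (-12, -18) with distance 8.2462

The closest pair is (-20, -16) and (-12, -18) with Euclidean distance 8.2462. For 6 points, brute-force pairwise comparison is shown above. For large n, the divide-and-conquer algorithm (sort by x, recurse on halves, check the dividing strip) achieves O(n log n).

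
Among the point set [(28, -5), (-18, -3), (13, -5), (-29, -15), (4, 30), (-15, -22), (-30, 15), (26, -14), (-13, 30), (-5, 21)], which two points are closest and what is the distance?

Computing all pairwise distances among 10 points:

d((28, -5), (-18, -3)) = 46.0435
d((28, -5), (13, -5)) = 15.0
d((28, -5), (-29, -15)) = 57.8705
d((28, -5), (4, 30)) = 42.4382
d((28, -5), (-15, -22)) = 46.2385
d((28, -5), (-30, 15)) = 61.3514
d((28, -5), (26, -14)) = 9.2195 <-- minimum
d((28, -5), (-13, 30)) = 53.9073
d((28, -5), (-5, 21)) = 42.0119
d((-18, -3), (13, -5)) = 31.0644
d((-18, -3), (-29, -15)) = 16.2788
d((-18, -3), (4, 30)) = 39.6611
d((-18, -3), (-15, -22)) = 19.2354
d((-18, -3), (-30, 15)) = 21.6333
d((-18, -3), (26, -14)) = 45.3542
d((-18, -3), (-13, 30)) = 33.3766
d((-18, -3), (-5, 21)) = 27.2947
d((13, -5), (-29, -15)) = 43.1741
d((13, -5), (4, 30)) = 36.1386
d((13, -5), (-15, -22)) = 32.7567
d((13, -5), (-30, 15)) = 47.4236
d((13, -5), (26, -14)) = 15.8114
d((13, -5), (-13, 30)) = 43.6005
d((13, -5), (-5, 21)) = 31.6228
d((-29, -15), (4, 30)) = 55.8032
d((-29, -15), (-15, -22)) = 15.6525
d((-29, -15), (-30, 15)) = 30.0167
d((-29, -15), (26, -14)) = 55.0091
d((-29, -15), (-13, 30)) = 47.7598
d((-29, -15), (-5, 21)) = 43.2666
d((4, 30), (-15, -22)) = 55.3624
d((4, 30), (-30, 15)) = 37.1618
d((4, 30), (26, -14)) = 49.1935
d((4, 30), (-13, 30)) = 17.0
d((4, 30), (-5, 21)) = 12.7279
d((-15, -22), (-30, 15)) = 39.9249
d((-15, -22), (26, -14)) = 41.7732
d((-15, -22), (-13, 30)) = 52.0384
d((-15, -22), (-5, 21)) = 44.1475
d((-30, 15), (26, -14)) = 63.0635
d((-30, 15), (-13, 30)) = 22.6716
d((-30, 15), (-5, 21)) = 25.7099
d((26, -14), (-13, 30)) = 58.7963
d((26, -14), (-5, 21)) = 46.7547
d((-13, 30), (-5, 21)) = 12.0416

Closest pair: (28, -5) and (26, -14) with distance 9.2195

The closest pair is (28, -5) and (26, -14) with Euclidean distance 9.2195. For 10 points, brute-force pairwise comparison is shown above. For large n, the divide-and-conquer algorithm (sort by x, recurse on halves, check the dividing strip) achieves O(n log n).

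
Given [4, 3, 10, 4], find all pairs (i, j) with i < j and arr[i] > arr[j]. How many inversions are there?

Finding inversions in [4, 3, 10, 4]:

(0, 1): arr[0]=4 > arr[1]=3
(2, 3): arr[2]=10 > arr[3]=4

Total inversions: 2

The array has 2 inversion(s): (0,1), (2,3). Each pair (i,j) satisfies i < j and arr[i] > arr[j].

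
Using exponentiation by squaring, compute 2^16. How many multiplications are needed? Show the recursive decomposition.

Computing 2^16 by squaring (build up from 2^1; each line after the first costs one multiplication):

2^1 = 2
2^2 = (2^1)^2 = 2^2 = 4
2^4 = (2^2)^2 = 4^2 = 16
2^8 = (2^4)^2 = 16^2 = 256
2^16 = (2^8)^2 = 256^2 = 65536

Result: 65536
Multiplications needed: 4 (4 lines after 2^1)

2^16 = 65536. Using exponentiation by squaring, this requires 4 multiplications. The key idea: if the exponent is even, square the half-power; if odd, multiply by the base once.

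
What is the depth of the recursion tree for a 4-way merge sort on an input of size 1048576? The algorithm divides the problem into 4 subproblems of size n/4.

For divide and conquer with division factor 4:

Problem sizes at each level:
Level 0: 1048576
Level 1: 262144
Level 2: 65536
Level 3: 16384
Level 4: 4096
Level 5: 1024
Level 6: 256
Level 7: 64
Level 8: 16
Level 9: 4
Level 10: 1

The root is level 0 and the size-1 base case is level 10 (the tree spans levels 0 through 10, i.e. 11 levels counting the root), so the depth is the number of divisions: log_4(1048576) = 10

The recursion tree depth is log_4(1048576) = 10. At each level, the problem size is divided by 4, so it takes 10 divisions to reduce to a base case of size 1. The algorithm makes 4 recursive calls at each level.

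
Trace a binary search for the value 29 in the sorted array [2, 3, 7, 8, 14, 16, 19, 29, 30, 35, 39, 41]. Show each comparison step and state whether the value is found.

Binary search for 29 in [2, 3, 7, 8, 14, 16, 19, 29, 30, 35, 39, 41]:

lo=0, hi=11, mid=5, arr[mid]=16 -> 16 < 29, search right half
lo=6, hi=11, mid=8, arr[mid]=30 -> 30 > 29, search left half
lo=6, hi=7, mid=6, arr[mid]=19 -> 19 < 29, search right half
lo=7, hi=7, mid=7, arr[mid]=29 -> Found target at index 7!

Binary search finds 29 at index 7 after 4 comparisons. The search repeatedly halves the search space by comparing with the middle element.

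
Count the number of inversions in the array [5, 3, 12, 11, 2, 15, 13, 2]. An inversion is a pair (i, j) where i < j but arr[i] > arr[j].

Finding inversions in [5, 3, 12, 11, 2, 15, 13, 2]:

(0, 1): arr[0]=5 > arr[1]=3
(0, 4): arr[0]=5 > arr[4]=2
(0, 7): arr[0]=5 > arr[7]=2
(1, 4): arr[1]=3 > arr[4]=2
(1, 7): arr[1]=3 > arr[7]=2
(2, 3): arr[2]=12 > arr[3]=11
(2, 4): arr[2]=12 > arr[4]=2
(2, 7): arr[2]=12 > arr[7]=2
(3, 4): arr[3]=11 > arr[4]=2
(3, 7): arr[3]=11 > arr[7]=2
(5, 6): arr[5]=15 > arr[6]=13
(5, 7): arr[5]=15 > arr[7]=2
(6, 7): arr[6]=13 > arr[7]=2

Total inversions: 13

The array has 13 inversion(s): (0,1), (0,4), (0,7), (1,4), (1,7), (2,3), (2,4), (2,7), (3,4), (3,7), (5,6), (5,7), (6,7). Each pair (i,j) satisfies i < j and arr[i] > arr[j].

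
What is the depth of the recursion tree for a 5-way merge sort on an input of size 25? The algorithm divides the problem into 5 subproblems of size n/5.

For divide and conquer with division factor 5:

Problem sizes at each level:
Level 0: 25
Level 1: 5
Level 2: 1

The root is level 0 and the size-1 base case is level 2 (the tree spans levels 0 through 2, i.e. 3 levels counting the root), so the depth is the number of divisions: log_5(25) = 2

The recursion tree depth is log_5(25) = 2. At each level, the problem size is divided by 5, so it takes 2 divisions to reduce to a base case of size 1. The algorithm makes 5 recursive calls at each level.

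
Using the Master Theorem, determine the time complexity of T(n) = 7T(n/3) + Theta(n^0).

Master Theorem for T(n) = 7T(n/3) + O(n^0):

a = 7, b = 3, c = 0
log_b(a) = log_3(7) = 1.7712

Case 1: c = 0 < log_3(7) = 1.7712
T(n) = O(n^(log_3 7))

For T(n) = 7T(n/3) + O(n^0): log_3(7) = 1.7712. This is Case 1 of the Master Theorem (c < log_b(a), work dominated by leaves), giving O(n^(log_3 7)).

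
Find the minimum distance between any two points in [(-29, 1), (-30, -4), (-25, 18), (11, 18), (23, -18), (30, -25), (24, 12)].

Computing all pairwise distances among 7 points:

d((-29, 1), (-30, -4)) = 5.099 <-- minimum
d((-29, 1), (-25, 18)) = 17.4642
d((-29, 1), (11, 18)) = 43.4626
d((-29, 1), (23, -18)) = 55.3624
d((-29, 1), (30, -25)) = 64.4748
d((-29, 1), (24, 12)) = 54.1295
d((-30, -4), (-25, 18)) = 22.561
d((-30, -4), (11, 18)) = 46.5296
d((-30, -4), (23, -18)) = 54.8179
d((-30, -4), (30, -25)) = 63.5689
d((-30, -4), (24, 12)) = 56.3205
d((-25, 18), (11, 18)) = 36.0
d((-25, 18), (23, -18)) = 60.0
d((-25, 18), (30, -25)) = 69.814
d((-25, 18), (24, 12)) = 49.366
d((11, 18), (23, -18)) = 37.9473
d((11, 18), (30, -25)) = 47.0106
d((11, 18), (24, 12)) = 14.3178
d((23, -18), (30, -25)) = 9.8995
d((23, -18), (24, 12)) = 30.0167
d((30, -25), (24, 12)) = 37.4833

Closest pair: (-29, 1) and (-30, -4) with distance 5.099

The closest pair is (-29, 1) and (-30, -4) with Euclidean distance 5.099. For 7 points, brute-force pairwise comparison is shown above. For large n, the divide-and-conquer algorithm (sort by x, recurse on halves, check the dividing strip) achieves O(n log n).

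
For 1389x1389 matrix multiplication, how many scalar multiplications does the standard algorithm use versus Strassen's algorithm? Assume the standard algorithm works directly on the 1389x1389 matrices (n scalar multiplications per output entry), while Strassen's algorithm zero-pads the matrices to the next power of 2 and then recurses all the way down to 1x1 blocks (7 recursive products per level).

Matrix multiplication for 1389x1389 matrices:

Strassen's algorithm requires power-of-2 dimensions. Pad 1389x1389 to 2048x2048 (next power of 2).

Standard algorithm: 1389^3 = 2679826869 multiplications
Strassen's algorithm: 7^(log2(2048)) = 7^11 = 1977326743 multiplications
Savings: 2679826869 - 1977326743 = 702500126 multiplications

Standard: 2679826869 multiplications (1389^3). Strassen: 1977326743 multiplications (7^11, after padding to 2048x2048). Strassen reduces 8 recursive multiplications to 7 at each level.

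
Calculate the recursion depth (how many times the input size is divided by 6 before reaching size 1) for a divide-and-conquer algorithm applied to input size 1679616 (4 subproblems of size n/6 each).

For divide and conquer with division factor 6:

Problem sizes at each level:
Level 0: 1679616
Level 1: 279936
Level 2: 46656
Level 3: 7776
Level 4: 1296
Level 5: 216
Level 6: 36
Level 7: 6
Level 8: 1

The root is level 0 and the size-1 base case is level 8 (the tree spans levels 0 through 8, i.e. 9 levels counting the root), so the depth is the number of divisions: log_6(1679616) = 8

The recursion tree depth is log_6(1679616) = 8. At each level, the problem size is divided by 6, so it takes 8 divisions to reduce to a base case of size 1. The algorithm makes 4 recursive calls at each level.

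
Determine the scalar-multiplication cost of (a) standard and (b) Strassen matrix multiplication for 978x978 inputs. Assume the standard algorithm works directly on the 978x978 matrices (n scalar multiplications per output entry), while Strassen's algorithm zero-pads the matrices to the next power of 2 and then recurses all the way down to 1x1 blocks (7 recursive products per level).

Matrix multiplication for 978x978 matrices:

Strassen's algorithm requires power-of-2 dimensions. Pad 978x978 to 1024x1024 (next power of 2).

Standard algorithm: 978^3 = 935441352 multiplications
Strassen's algorithm: 7^(log2(1024)) = 7^10 = 282475249 multiplications
Savings: 935441352 - 282475249 = 652966103 multiplications

Standard: 935441352 multiplications (978^3). Strassen: 282475249 multiplications (7^10, after padding to 1024x1024). Strassen reduces 8 recursive multiplications to 7 at each level.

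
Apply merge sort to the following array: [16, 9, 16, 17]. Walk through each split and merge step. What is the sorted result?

Merge sort trace:

Split: [16, 9, 16, 17] -> [16, 9] and [16, 17]
  Split: [16, 9] -> [16] and [9]
  Merge: [16] + [9] -> [9, 16]
  Split: [16, 17] -> [16] and [17]
  Merge: [16] + [17] -> [16, 17]
Merge: [9, 16] + [16, 17] -> [9, 16, 16, 17]

Final sorted array: [9, 16, 16, 17]

The merge sort proceeds by recursively splitting the array and merging sorted halves.
After all merges, the sorted array is [9, 16, 16, 17].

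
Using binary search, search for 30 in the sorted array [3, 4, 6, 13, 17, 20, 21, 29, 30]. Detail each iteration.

Binary search for 30 in [3, 4, 6, 13, 17, 20, 21, 29, 30]:

lo=0, hi=8, mid=4, arr[mid]=17 -> 17 < 30, search right half
lo=5, hi=8, mid=6, arr[mid]=21 -> 21 < 30, search right half
lo=7, hi=8, mid=7, arr[mid]=29 -> 29 < 30, search right half
lo=8, hi=8, mid=8, arr[mid]=30 -> Found target at index 8!

Binary search finds 30 at index 8 after 4 comparisons. The search repeatedly halves the search space by comparing with the middle element.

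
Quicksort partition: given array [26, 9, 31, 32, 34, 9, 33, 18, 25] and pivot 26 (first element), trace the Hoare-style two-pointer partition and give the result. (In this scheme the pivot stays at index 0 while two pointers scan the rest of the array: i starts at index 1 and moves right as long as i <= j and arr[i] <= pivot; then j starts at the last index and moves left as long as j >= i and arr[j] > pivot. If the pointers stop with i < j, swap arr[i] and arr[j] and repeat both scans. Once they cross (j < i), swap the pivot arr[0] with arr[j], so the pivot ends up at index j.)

Hoare-style two-pointer partition with pivot = 26:

Initial array: [26, 9, 31, 32, 34, 9, 33, 18, 25]

Pointers start at i = 1, j = 8.
i stops at index 2 (arr[2]=31 > 26), j stops at index 8 (arr[8]=25 <= 26): swap arr[2] and arr[8], array becomes [26, 9, 25, 32, 34, 9, 33, 18, 31]
i stops at index 3 (arr[3]=32 > 26), j stops at index 7 (arr[7]=18 <= 26): swap arr[3] and arr[7], array becomes [26, 9, 25, 18, 34, 9, 33, 32, 31]
i stops at index 4 (arr[4]=34 > 26), j stops at index 5 (arr[5]=9 <= 26): swap arr[4] and arr[5], array becomes [26, 9, 25, 18, 9, 34, 33, 32, 31]
i ends at 5, j ends at 4: the pointers have crossed (j < i), so scanning stops.

Swap pivot arr[0] with arr[4] to place pivot at position 4: [9, 9, 25, 18, 26, 34, 33, 32, 31]
Pivot position: 4

After partitioning with pivot 26, the array becomes [9, 9, 25, 18, 26, 34, 33, 32, 31]. The pivot is placed at index 4. All elements to the left of the pivot are <= 26, and all elements to the right are > 26.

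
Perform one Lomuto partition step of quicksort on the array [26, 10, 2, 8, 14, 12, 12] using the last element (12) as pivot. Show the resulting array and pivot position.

Lomuto partition with pivot = 12:

Initial array: [26, 10, 2, 8, 14, 12, 12]

arr[0]=26 > 12: no swap
arr[1]=10 <= 12: swap with position 0, array becomes [10, 26, 2, 8, 14, 12, 12]
arr[2]=2 <= 12: swap with position 1, array becomes [10, 2, 26, 8, 14, 12, 12]
arr[3]=8 <= 12: swap with position 2, array becomes [10, 2, 8, 26, 14, 12, 12]
arr[4]=14 > 12: no swap
arr[5]=12 <= 12: swap with position 3, array becomes [10, 2, 8, 12, 14, 26, 12]

Place pivot at position 4: [10, 2, 8, 12, 12, 26, 14]
Pivot position: 4

After partitioning with pivot 12, the array becomes [10, 2, 8, 12, 12, 26, 14]. The pivot is placed at index 4. All elements to the left of the pivot are <= 12, and all elements to the right are > 12.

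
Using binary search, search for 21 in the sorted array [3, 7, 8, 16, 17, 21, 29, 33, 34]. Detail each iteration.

Binary search for 21 in [3, 7, 8, 16, 17, 21, 29, 33, 34]:

lo=0, hi=8, mid=4, arr[mid]=17 -> 17 < 21, search right half
lo=5, hi=8, mid=6, arr[mid]=29 -> 29 > 21, search left half
lo=5, hi=5, mid=5, arr[mid]=21 -> Found target at index 5!

Binary search finds 21 at index 5 after 3 comparisons. The search repeatedly halves the search space by comparing with the middle element.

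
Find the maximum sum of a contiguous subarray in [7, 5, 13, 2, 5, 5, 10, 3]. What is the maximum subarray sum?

Using Kadane's algorithm on [7, 5, 13, 2, 5, 5, 10, 3]:

Scanning through the array:
Position 1 (value 5): max_ending_here = 12, max_so_far = 12
Position 2 (value 13): max_ending_here = 25, max_so_far = 25
Position 3 (value 2): max_ending_here = 27, max_so_far = 27
Position 4 (value 5): max_ending_here = 32, max_so_far = 32
Position 5 (value 5): max_ending_here = 37, max_so_far = 37
Position 6 (value 10): max_ending_here = 47, max_so_far = 47
Position 7 (value 3): max_ending_here = 50, max_so_far = 50

Maximum subarray: [7, 5, 13, 2, 5, 5, 10, 3]
Maximum sum: 50

The maximum subarray is [7, 5, 13, 2, 5, 5, 10, 3] with sum 50. This subarray runs from index 0 to index 7.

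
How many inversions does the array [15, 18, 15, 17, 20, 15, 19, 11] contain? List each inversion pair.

Finding inversions in [15, 18, 15, 17, 20, 15, 19, 11]:

(0, 7): arr[0]=15 > arr[7]=11
(1, 2): arr[1]=18 > arr[2]=15
(1, 3): arr[1]=18 > arr[3]=17
(1, 5): arr[1]=18 > arr[5]=15
(1, 7): arr[1]=18 > arr[7]=11
(2, 7): arr[2]=15 > arr[7]=11
(3, 5): arr[3]=17 > arr[5]=15
(3, 7): arr[3]=17 > arr[7]=11
(4, 5): arr[4]=20 > arr[5]=15
(4, 6): arr[4]=20 > arr[6]=19
(4, 7): arr[4]=20 > arr[7]=11
(5, 7): arr[5]=15 > arr[7]=11
(6, 7): arr[6]=19 > arr[7]=11

Total inversions: 13

The array has 13 inversion(s): (0,7), (1,2), (1,3), (1,5), (1,7), (2,7), (3,5), (3,7), (4,5), (4,6), (4,7), (5,7), (6,7). Each pair (i,j) satisfies i < j and arr[i] > arr[j].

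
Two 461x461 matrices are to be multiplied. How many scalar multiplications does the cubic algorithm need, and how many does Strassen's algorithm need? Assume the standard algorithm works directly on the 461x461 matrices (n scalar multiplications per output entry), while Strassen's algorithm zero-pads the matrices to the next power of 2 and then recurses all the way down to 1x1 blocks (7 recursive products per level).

Matrix multiplication for 461x461 matrices:

Strassen's algorithm requires power-of-2 dimensions. Pad 461x461 to 512x512 (next power of 2).

Standard algorithm: 461^3 = 97972181 multiplications
Strassen's algorithm: 7^(log2(512)) = 7^9 = 40353607 multiplications
Savings: 97972181 - 40353607 = 57618574 multiplications

Standard: 97972181 multiplications (461^3). Strassen: 40353607 multiplications (7^9, after padding to 512x512). Strassen reduces 8 recursive multiplications to 7 at each level.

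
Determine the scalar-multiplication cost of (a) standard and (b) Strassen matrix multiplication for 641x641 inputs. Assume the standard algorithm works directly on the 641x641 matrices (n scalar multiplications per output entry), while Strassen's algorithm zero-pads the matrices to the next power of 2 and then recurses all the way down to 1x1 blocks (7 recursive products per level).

Matrix multiplication for 641x641 matrices:

Strassen's algorithm requires power-of-2 dimensions. Pad 641x641 to 1024x1024 (next power of 2).

Standard algorithm: 641^3 = 263374721 multiplications
Strassen's algorithm: 7^(log2(1024)) = 7^10 = 282475249 multiplications
Difference: 263374721 - 282475249 = -19100528 (Strassen uses MORE here due to padding overhead — for small or just-over-power-of-2 n, padding can outweigh the per-level savings)

Standard: 263374721 multiplications (641^3). Strassen: 282475249 multiplications (7^10, after padding to 1024x1024). Strassen reduces 8 recursive multiplications to 7 at each level.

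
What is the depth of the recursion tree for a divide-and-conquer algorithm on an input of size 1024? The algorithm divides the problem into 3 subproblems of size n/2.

For divide and conquer with division factor 2:

Problem sizes at each level:
Level 0: 1024
Level 1: 512
Level 2: 256
Level 3: 128
Level 4: 64
Level 5: 32
Level 6: 16
Level 7: 8
Level 8: 4
Level 9: 2
Level 10: 1

The root is level 0 and the size-1 base case is level 10 (the tree spans levels 0 through 10, i.e. 11 levels counting the root), so the depth is the number of divisions: log_2(1024) = 10

The recursion tree depth is log_2(1024) = 10. At each level, the problem size is divided by 2, so it takes 10 divisions to reduce to a base case of size 1. The algorithm makes 3 recursive calls at each level.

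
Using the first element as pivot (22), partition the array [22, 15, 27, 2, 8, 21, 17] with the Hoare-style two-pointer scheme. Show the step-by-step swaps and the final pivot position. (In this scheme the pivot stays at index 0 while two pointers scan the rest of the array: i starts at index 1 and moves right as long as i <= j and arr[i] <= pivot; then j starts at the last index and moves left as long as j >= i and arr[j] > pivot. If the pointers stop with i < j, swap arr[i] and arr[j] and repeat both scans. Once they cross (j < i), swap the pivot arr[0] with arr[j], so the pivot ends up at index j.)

Hoare-style two-pointer partition with pivot = 22:

Initial array: [22, 15, 27, 2, 8, 21, 17]

Pointers start at i = 1, j = 6.
i stops at index 2 (arr[2]=27 > 22), j stops at index 6 (arr[6]=17 <= 22): swap arr[2] and arr[6], array becomes [22, 15, 17, 2, 8, 21, 27]
i ends at 6, j ends at 5: the pointers have crossed (j < i), so scanning stops.

Swap pivot arr[0] with arr[5] to place pivot at position 5: [21, 15, 17, 2, 8, 22, 27]
Pivot position: 5

After partitioning with pivot 22, the array becomes [21, 15, 17, 2, 8, 22, 27]. The pivot is placed at index 5. All elements to the left of the pivot are <= 22, and all elements to the right are > 22.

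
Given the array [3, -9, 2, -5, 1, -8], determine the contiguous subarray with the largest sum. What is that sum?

Using Kadane's algorithm on [3, -9, 2, -5, 1, -8]:

Scanning through the array:
Position 1 (value -9): max_ending_here = -6, max_so_far = 3
Position 2 (value 2): max_ending_here = 2, max_so_far = 3
Position 3 (value -5): max_ending_here = -3, max_so_far = 3
Position 4 (value 1): max_ending_here = 1, max_so_far = 3
Position 5 (value -8): max_ending_here = -7, max_so_far = 3

Maximum subarray: [3]
Maximum sum: 3

The maximum subarray is [3] with sum 3. This subarray runs from index 0 to index 0.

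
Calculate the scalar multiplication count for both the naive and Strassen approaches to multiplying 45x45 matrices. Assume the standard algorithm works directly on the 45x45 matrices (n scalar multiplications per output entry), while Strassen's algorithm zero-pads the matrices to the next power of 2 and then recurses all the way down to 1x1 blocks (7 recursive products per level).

Matrix multiplication for 45x45 matrices:

Strassen's algorithm requires power-of-2 dimensions. Pad 45x45 to 64x64 (next power of 2).

Standard algorithm: 45^3 = 91125 multiplications
Strassen's algorithm: 7^(log2(64)) = 7^6 = 117649 multiplications
Difference: 91125 - 117649 = -26524 (Strassen uses MORE here due to padding overhead — for small or just-over-power-of-2 n, padding can outweigh the per-level savings)

Standard: 91125 multiplications (45^3). Strassen: 117649 multiplications (7^6, after padding to 64x64). Strassen reduces 8 recursive multiplications to 7 at each level.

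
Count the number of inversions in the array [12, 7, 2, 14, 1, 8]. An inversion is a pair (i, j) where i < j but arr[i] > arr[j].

Finding inversions in [12, 7, 2, 14, 1, 8]:

(0, 1): arr[0]=12 > arr[1]=7
(0, 2): arr[0]=12 > arr[2]=2
(0, 4): arr[0]=12 > arr[4]=1
(0, 5): arr[0]=12 > arr[5]=8
(1, 2): arr[1]=7 > arr[2]=2
(1, 4): arr[1]=7 > arr[4]=1
(2, 4): arr[2]=2 > arr[4]=1
(3, 4): arr[3]=14 > arr[4]=1
(3, 5): arr[3]=14 > arr[5]=8

Total inversions: 9

The array has 9 inversion(s): (0,1), (0,2), (0,4), (0,5), (1,2), (1,4), (2,4), (3,4), (3,5). Each pair (i,j) satisfies i < j and arr[i] > arr[j].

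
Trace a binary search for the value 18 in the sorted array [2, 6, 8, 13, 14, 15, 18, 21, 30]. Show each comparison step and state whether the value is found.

Binary search for 18 in [2, 6, 8, 13, 14, 15, 18, 21, 30]:

lo=0, hi=8, mid=4, arr[mid]=14 -> 14 < 18, search right half
lo=5, hi=8, mid=6, arr[mid]=18 -> Found target at index 6!

Binary search finds 18 at index 6 after 2 comparisons. The search repeatedly halves the search space by comparing with the middle element.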